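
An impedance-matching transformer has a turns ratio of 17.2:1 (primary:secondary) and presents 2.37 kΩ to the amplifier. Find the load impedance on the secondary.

Z_s = Z_p/(N_p/N_s)² = 2370/17.2² = 8.01 Ω.

Z_s ≈ 8.01 Ω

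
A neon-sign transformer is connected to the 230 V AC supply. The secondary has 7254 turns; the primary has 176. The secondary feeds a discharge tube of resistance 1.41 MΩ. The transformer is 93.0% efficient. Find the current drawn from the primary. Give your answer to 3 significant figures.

I_p ≈ 0.298 A

V_s = 230 × 7254/176 = 9479.7 V.
I_s = V_s/R = 9479.7/(1.41×10^6) = 0.0067232 A.
P_out = V_s I_s = 9479.7 × 0.0067232 = 63.733 W.
P_in = P_out/η = 63.733/0.930 = 68.530 W.
I_p = P_in/V_p = 68.530/230 = 0.298 A.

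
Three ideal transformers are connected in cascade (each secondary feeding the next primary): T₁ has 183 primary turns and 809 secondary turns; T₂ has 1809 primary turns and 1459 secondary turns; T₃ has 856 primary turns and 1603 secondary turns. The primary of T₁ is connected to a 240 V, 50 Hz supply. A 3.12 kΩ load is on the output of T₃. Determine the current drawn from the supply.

I_supply ≈ 3.43 A

After T₁: V = 240.00 × 809/183 = 1061.0 V.
After T₂: V = 1061.0 × 1459/1809 = 855.71 V.
After T₃: V = 855.71 × 1603/856 = 1602.5 V.
I_load = 1602.5/3120 = 0.51361 A, so P_out = 1602.5 × 0.51361 = 823.03 W.
All ideal ⇒ P_in = P_out, so I_supply = 823.03/240 = 3.43 A.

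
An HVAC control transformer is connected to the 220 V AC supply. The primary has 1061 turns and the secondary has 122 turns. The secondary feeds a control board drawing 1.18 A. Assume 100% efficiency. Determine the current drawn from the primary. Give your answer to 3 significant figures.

For an ideal transformer I_p N_p = I_s N_s, so I_p = 1.18 × 122/1061 = 0.136 A.

I_p ≈ 0.136 A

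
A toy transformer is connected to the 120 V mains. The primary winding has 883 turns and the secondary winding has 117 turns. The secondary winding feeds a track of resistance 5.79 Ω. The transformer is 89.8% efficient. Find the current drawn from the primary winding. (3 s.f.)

I_p ≈ 0.405 A

V_s = 120 × 117/883 = 15.900 V.
I_s = V_s/R = 15.900/5.79 = 2.7462 A.
P_out = V_s I_s = 15.900 × 2.7462 = 43.665 W.
P_in = P_out/η = 43.665/0.898 = 48.625 W.
I_p = P_in/V_p = 48.625/120 = 0.405 A.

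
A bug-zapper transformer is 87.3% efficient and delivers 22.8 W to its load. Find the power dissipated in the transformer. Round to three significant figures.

P_loss ≈ 3.32 W

P_in = P_out/η = 22.8/0.873 = 26.1168 W.
P_loss = P_in − P_out = 26.1168 − 22.8 = 3.32 W.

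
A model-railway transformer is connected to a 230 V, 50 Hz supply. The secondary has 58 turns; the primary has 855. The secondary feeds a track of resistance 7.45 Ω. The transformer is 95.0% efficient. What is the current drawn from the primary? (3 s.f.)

V_s = 230 × 58/855 = 15.602 V.
I_s = V_s/R = 15.602/7.45 = 2.0943 A.
P_out = V_s I_s = 15.602 × 2.0943 = 32.676 W.
P_in = P_out/η = 32.676/0.950 = 34.395 W.
I_p = P_in/V_p = 34.395/230 = 0.150 A.

I_p ≈ 0.150 A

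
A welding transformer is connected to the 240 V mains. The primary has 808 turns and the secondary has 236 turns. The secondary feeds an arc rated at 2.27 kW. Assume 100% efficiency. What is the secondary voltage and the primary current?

V_s = V_p × N_s/N_p = 240 × 236/808 = 70.099 V.
I_s = P/V_s = 2270/70.099 = 32.383 A.
I_p = I_s × N_s/N_p = 32.383 × 236/808 = 9.46 A.

V_s ≈ 70.1 V, I_p ≈ 9.46 A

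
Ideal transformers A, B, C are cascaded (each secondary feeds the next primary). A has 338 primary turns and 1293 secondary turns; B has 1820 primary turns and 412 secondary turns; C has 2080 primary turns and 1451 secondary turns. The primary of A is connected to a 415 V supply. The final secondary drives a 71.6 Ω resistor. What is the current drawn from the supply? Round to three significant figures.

After A: V = 415.00 × 1293/338 = 1587.6 V.
After B: V = 1587.6 × 412/1820 = 359.38 V.
After C: V = 359.38 × 1451/2080 = 250.70 V.
I_load = 250.70/71.6 = 3.5014 A, so P_out = 250.70 × 3.5014 = 877.82 W.
All ideal ⇒ P_in = P_out, so I_supply = 877.82/415 = 2.12 A.

I_supply ≈ 2.12 A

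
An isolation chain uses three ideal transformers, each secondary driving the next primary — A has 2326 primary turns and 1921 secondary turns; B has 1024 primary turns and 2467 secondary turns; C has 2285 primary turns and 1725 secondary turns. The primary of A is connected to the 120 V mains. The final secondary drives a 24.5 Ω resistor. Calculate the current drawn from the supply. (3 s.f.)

I_supply ≈ 11.1 A

After A: V = 120.00 × 1921/2326 = 99.106 V.
After B: V = 99.106 × 2467/1024 = 238.76 V.
After C: V = 238.76 × 1725/2285 = 180.25 V.
I_load = 180.25/24.5 = 7.3571 A, so P_out = 180.25 × 7.3571 = 1326.1 W.
All ideal ⇒ P_in = P_out, so I_supply = 1326.1/120 = 11.1 A.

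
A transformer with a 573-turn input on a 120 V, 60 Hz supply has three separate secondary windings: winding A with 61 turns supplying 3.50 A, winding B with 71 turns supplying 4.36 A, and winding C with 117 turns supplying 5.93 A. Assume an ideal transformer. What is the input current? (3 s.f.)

V_A = 120 × 61/573 = 12.775 V; V_B = 120 × 71/573 = 14.869 V; V_C = 120 × 117/573 = 24.503 V.
P_out = V_A I_A + V_B I_B + V_C I_C = 12.775×3.50 + 14.869×4.36 + 24.503×5.93 = 44.712 + 64.829 + 145.30 = 254.84 W.
Ideal ⇒ P_in = P_out, so I_in = P_out/V_in = 254.84/120 = 2.12 A.

I_in ≈ 2.12 A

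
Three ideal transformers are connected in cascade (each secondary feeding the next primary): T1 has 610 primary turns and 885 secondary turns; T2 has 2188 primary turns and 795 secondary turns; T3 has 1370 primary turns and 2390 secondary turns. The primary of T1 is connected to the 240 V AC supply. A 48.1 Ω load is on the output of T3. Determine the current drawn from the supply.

I_supply ≈ 4.22 A

After T1: V = 240.00 × 885/610 = 348.20 V.
After T2: V = 348.20 × 795/2188 = 126.52 V.
After T3: V = 126.52 × 2390/1370 = 220.71 V.
I_load = 220.71/48.1 = 4.5886 A, so P_out = 220.71 × 4.5886 = 1012.7 W.
All ideal ⇒ P_in = P_out, so I_supply = 1012.7/240 = 4.22 A.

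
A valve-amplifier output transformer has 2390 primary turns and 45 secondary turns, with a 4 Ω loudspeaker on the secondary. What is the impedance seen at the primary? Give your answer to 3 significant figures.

Z_p = (N_p/N_s)² × Z_s = (2390/45)² × 4 = 11300 Ω.

Z_p ≈ 11300 Ω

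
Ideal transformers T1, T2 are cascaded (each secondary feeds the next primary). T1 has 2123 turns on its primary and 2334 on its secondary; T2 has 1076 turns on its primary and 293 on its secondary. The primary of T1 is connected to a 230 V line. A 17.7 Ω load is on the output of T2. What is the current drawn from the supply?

I_supply ≈ 1.16 A

Secondary of T1: V = 230.00 × 2334/2123 = 252.86 V.
Secondary of T2: V = 252.86 × 293/1076 = 68.855 V.
I_load = 68.855/17.7 = 3.8901 A, so P_out = 68.855 × 3.8901 = 267.85 W.
All ideal ⇒ P_in = P_out, so I_supply = 267.85/230 = 1.16 A.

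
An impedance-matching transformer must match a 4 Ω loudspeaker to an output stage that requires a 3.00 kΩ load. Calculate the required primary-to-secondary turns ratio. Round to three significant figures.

N_p/N_s ≈ 27.4

Z_p/Z_s = (N_p/N_s)², so N_p/N_s = √(3000/4) = √750 = 27.4.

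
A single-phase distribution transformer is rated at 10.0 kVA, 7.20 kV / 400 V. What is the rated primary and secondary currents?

I_p ≈ 1.39 A, I_s ≈ 25.0 A

I_p = S/V_p = 10000/7200 = 1.39 A.
I_s = S/V_s = 10000/400 = 25.0 A.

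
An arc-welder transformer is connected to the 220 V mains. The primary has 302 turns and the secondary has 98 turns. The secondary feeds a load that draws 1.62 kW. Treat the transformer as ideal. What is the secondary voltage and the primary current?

V_s ≈ 71.4 V, I_p ≈ 7.36 A

V_s = V_p × N_s/N_p = 220 × 98/302 = 71.391 V.
I_s = P/V_s = 1620/71.391 = 22.692 A.
I_p = I_s × N_s/N_p = 22.692 × 98/302 = 7.36 A.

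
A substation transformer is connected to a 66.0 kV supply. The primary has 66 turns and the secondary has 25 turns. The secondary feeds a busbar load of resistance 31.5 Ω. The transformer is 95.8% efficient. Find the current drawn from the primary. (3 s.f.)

V_s = 66000 × 25/66 = 25000 V.
I_s = V_s/R = 25000/31.5 = 793.65 A.
P_out = V_s I_s = 25000 × 793.65 = 1.9841×10^7 W.
P_in = P_out/η = 1.9841×10^7/0.958 = 2.0711×10^7 W.
I_p = P_in/V_p = 2.0711×10^7/66000 = 314 A.

I_p ≈ 314 A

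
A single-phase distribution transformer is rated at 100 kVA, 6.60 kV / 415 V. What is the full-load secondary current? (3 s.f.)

I_s = S/V_s = 100000/415 = 241 A.

I_s ≈ 241 A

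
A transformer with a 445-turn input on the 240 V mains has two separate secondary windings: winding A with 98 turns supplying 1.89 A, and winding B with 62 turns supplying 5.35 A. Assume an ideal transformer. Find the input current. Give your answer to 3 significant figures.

V_A = 240 × 98/445 = 52.854 V; V_B = 240 × 62/445 = 33.438 V.
P_out = V_A I_A + V_B I_B = 52.854×1.89 + 33.438×5.35 = 99.894 + 178.89 = 278.79 W.
Ideal ⇒ P_in = P_out, so I_in = P_out/V_in = 278.79/240 = 1.16 A.

I_in ≈ 1.16 A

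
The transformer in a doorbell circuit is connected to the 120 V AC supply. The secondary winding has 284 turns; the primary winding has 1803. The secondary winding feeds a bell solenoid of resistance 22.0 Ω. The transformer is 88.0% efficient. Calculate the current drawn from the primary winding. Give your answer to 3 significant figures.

V_s = 120 × 284/1803 = 18.902 V.
I_s = V_s/R = 18.902/22.0 = 0.85917 A.
P_out = V_s I_s = 18.902 × 0.85917 = 16.240 W.
P_in = P_out/η = 16.240/0.880 = 18.455 W.
I_p = P_in/V_p = 18.455/120 = 0.154 A.

I_p ≈ 0.154 A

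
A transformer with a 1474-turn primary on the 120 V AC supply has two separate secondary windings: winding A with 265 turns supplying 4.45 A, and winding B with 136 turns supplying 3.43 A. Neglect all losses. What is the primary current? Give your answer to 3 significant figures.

I_p ≈ 1.12 A

V_A = 120 × 265/1474 = 21.574 V; V_B = 120 × 136/1474 = 11.072 V.
P_out = V_A I_A + V_B I_B = 21.574×4.45 + 11.072×3.43 = 96.004 + 37.977 = 133.98 W.
Ideal ⇒ P_in = P_out, so I_p = P_out/V_p = 133.98/120 = 1.12 A.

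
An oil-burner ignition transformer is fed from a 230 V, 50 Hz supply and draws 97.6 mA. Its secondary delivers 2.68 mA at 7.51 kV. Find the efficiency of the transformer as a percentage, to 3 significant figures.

η ≈ 89.7%

P_in = 230 × 0.0976 = 22.4480 W.
P_out = 7510 × 0.00268 = 20.1268 W.
η = P_out/P_in = 20.1268/22.4480 = 0.897.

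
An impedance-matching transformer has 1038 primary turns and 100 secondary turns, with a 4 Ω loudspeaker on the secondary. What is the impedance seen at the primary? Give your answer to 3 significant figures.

Z_p ≈ 431 Ω

Z_p = (N_p/N_s)² × Z_s = (1038/100)² × 4 = 431 Ω.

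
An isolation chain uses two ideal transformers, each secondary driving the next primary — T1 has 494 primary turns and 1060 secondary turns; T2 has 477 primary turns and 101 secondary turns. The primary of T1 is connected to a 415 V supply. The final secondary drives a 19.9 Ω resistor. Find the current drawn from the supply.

I_supply ≈ 4.30 A

After T1: V = 415.00 × 1060/494 = 890.49 V.
After T2: V = 890.49 × 101/477 = 188.55 V.
I_load = 188.55/19.9 = 9.4750 A, so P_out = 188.55 × 9.4750 = 1786.5 W.
All ideal ⇒ P_in = P_out, so I_supply = 1786.5/415 = 4.30 A.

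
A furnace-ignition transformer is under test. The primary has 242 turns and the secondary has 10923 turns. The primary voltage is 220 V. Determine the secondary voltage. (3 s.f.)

V_s/V_p = N_s/N_p, so V_s = 220 × 10923/242 = 9930 V.

V_s ≈ 9930 V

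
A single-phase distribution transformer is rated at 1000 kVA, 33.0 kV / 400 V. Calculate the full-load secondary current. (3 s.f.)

I_s = S/V_s = 1000000/400 = 2500 A.

I_s ≈ 2500 A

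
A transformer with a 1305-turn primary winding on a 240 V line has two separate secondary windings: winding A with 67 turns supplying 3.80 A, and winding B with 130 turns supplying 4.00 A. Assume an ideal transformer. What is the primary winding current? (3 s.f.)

V_A = 240 × 67/1305 = 12.322 V; V_B = 240 × 130/1305 = 23.908 V.
P_out = V_A I_A + V_B I_B = 12.322×3.80 + 23.908×4.00 = 46.823 + 95.632 = 142.46 W.
Ideal ⇒ P_in = P_out, so I_p = P_out/V_p = 142.46/240 = 0.594 A.

I_p ≈ 0.594 A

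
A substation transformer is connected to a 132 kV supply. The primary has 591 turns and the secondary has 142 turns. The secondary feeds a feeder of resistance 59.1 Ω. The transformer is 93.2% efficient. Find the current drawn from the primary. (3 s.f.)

V_s = 132000 × 142/591 = 31716 V.
I_s = V_s/R = 31716/59.1 = 536.65 A.
P_out = V_s I_s = 31716 × 536.65 = 1.7020×10^7 W.
P_in = P_out/η = 1.7020×10^7/0.932 = 1.8262×10^7 W.
I_p = P_in/V_p = 1.8262×10^7/132000 = 138 A.

I_p ≈ 138 A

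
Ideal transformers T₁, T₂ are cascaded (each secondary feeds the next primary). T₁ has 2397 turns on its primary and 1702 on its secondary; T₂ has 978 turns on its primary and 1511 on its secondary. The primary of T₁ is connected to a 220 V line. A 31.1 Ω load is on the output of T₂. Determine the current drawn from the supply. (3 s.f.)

Secondary of T₁: V = 220.00 × 1702/2397 = 156.21 V.
Secondary of T₂: V = 156.21 × 1511/978 = 241.35 V.
I_load = 241.35/31.1 = 7.7603 A, so P_out = 241.35 × 7.7603 = 1872.9 W.
All ideal ⇒ P_in = P_out, so I_supply = 1872.9/220 = 8.51 A.

I_supply ≈ 8.51 A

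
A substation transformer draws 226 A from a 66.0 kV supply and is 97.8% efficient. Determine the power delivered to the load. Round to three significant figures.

P_in = V_in I_in = 66000 × 226 = 1.4916×10^7 W.
P_out = η P_in = 0.978 × 1.4916×10^7 = 1.46×10^7 W.

P_out ≈ 1.46×10^7 W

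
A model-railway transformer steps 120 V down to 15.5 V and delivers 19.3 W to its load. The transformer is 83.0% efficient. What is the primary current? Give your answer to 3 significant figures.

P_in = P_out/η = 19.3/0.830 = 23.253 W.
I_p = P_in/V_p = 23.253/120 = 0.194 A.

I_p ≈ 0.194 A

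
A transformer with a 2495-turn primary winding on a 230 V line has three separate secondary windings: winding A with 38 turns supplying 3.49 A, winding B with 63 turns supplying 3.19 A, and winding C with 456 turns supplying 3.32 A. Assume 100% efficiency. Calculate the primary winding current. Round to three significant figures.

V_A = 230 × 38/2495 = 3.5030 V; V_B = 230 × 63/2495 = 5.8076 V; V_C = 230 × 456/2495 = 42.036 V.
P_out = V_A I_A + V_B I_B + V_C I_C = 3.5030×3.49 + 5.8076×3.19 + 42.036×3.32 = 12.225 + 18.526 + 139.56 = 170.31 W.
Ideal ⇒ P_in = P_out, so I_p = P_out/V_p = 170.31/230 = 0.740 A.

I_p ≈ 0.740 A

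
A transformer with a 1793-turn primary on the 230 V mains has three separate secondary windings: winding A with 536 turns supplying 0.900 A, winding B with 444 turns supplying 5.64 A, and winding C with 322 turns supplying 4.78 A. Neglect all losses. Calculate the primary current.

I_p ≈ 2.52 A

V_A = 230 × 536/1793 = 68.756 V; V_B = 230 × 444/1793 = 56.955 V; V_C = 230 × 322/1793 = 41.305 V.
P_out = V_A I_A + V_B I_B + V_C I_C = 68.756×0.900 + 56.955×5.64 + 41.305×4.78 = 61.881 + 321.23 + 197.44 = 580.54 W.
Ideal ⇒ P_in = P_out, so I_p = P_out/V_p = 580.54/230 = 2.52 A.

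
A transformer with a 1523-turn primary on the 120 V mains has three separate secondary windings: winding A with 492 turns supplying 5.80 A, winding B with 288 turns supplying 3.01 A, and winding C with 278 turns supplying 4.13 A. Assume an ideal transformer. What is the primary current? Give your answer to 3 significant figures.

I_p ≈ 3.20 A

V_A = 120 × 492/1523 = 38.766 V; V_B = 120 × 288/1523 = 22.692 V; V_C = 120 × 278/1523 = 21.904 V.
P_out = V_A I_A + V_B I_B + V_C I_C = 38.766×5.80 + 22.692×3.01 + 21.904×4.13 = 224.84 + 68.303 + 90.464 = 383.61 W.
Ideal ⇒ P_in = P_out, so I_p = P_out/V_p = 383.61/120 = 3.20 A.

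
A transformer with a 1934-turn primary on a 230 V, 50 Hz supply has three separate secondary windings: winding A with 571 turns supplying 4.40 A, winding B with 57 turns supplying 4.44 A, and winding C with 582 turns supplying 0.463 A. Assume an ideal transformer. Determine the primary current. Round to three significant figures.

I_p ≈ 1.57 A

V_A = 230 × 571/1934 = 67.906 V; V_B = 230 × 57/1934 = 6.7787 V; V_C = 230 × 582/1934 = 69.214 V.
P_out = V_A I_A + V_B I_B + V_C I_C = 67.906×4.40 + 6.7787×4.44 + 69.214×0.463 = 298.79 + 30.097 + 32.046 = 360.93 W.
Ideal ⇒ P_in = P_out, so I_p = P_out/V_p = 360.93/230 = 1.57 A.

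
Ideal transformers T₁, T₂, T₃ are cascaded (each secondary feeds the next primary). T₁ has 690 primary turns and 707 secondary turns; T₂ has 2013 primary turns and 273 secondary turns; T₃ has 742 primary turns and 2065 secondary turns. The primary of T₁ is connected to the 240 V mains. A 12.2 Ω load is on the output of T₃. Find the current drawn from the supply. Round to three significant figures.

I_supply ≈ 2.94 A

Secondary of T₁: V = 240.00 × 707/690 = 245.91 V.
Secondary of T₂: V = 245.91 × 273/2013 = 33.350 V.
Secondary of T₃: V = 33.350 × 2065/742 = 92.815 V.
I_load = 92.815/12.2 = 7.6078 A, so P_out = 92.815 × 7.6078 = 706.11 W.
All ideal ⇒ P_in = P_out, so I_supply = 706.11/240 = 2.94 A.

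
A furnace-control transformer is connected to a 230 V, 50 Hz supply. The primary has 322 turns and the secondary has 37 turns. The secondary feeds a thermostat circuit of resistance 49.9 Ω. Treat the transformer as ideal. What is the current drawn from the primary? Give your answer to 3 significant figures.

V_s = V_p × N_s/N_p = 230 × 37/322 = 26.429 V.
I_s = V_s/R = 26.429/49.9 = 0.52963 A.
For an ideal transformer I_p N_p = I_s N_s, so I_p = 0.52963 × 37/322 = 0.0609 A.

I_p ≈ 0.0609 A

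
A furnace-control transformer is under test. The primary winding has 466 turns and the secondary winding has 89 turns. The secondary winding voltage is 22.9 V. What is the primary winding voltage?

V_p ≈ 120 V

V_p/V_s = N_p/N_s, so V_p = 22.9 × 466/89 = 120 V.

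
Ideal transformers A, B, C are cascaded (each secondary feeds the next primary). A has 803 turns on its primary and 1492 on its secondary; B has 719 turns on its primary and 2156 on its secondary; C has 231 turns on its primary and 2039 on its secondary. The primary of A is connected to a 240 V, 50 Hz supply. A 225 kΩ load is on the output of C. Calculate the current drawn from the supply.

I_supply ≈ 2.58 A

Secondary of A: V = 240.00 × 1492/803 = 445.93 V.
Secondary of B: V = 445.93 × 2156/719 = 1337.2 V.
Secondary of C: V = 1337.2 × 2039/231 = 11803 V.
I_load = 11803/225000 = 0.052457 A, so P_out = 11803 × 0.052457 = 619.15 W.
All ideal ⇒ P_in = P_out, so I_supply = 619.15/240 = 2.58 A.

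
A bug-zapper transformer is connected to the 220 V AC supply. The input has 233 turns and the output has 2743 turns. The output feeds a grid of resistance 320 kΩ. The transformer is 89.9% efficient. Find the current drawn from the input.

V_out = 220 × 2743/233 = 2590.0 V.
I_out = V_out/R = 2590.0/320000 = 0.0080936 A.
P_out = V_out I_out = 2590.0 × 0.0080936 = 20.962 W.
P_in = P_out/η = 20.962/0.899 = 23.317 W.
I_in = P_in/V_in = 23.317/220 = 0.106 A.

I_in ≈ 0.106 A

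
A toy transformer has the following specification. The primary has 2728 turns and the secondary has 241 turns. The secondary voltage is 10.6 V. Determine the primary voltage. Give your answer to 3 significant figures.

V_p ≈ 120 V

V_p/V_s = N_p/N_s, so V_p = 10.6 × 2728/241 = 120 V.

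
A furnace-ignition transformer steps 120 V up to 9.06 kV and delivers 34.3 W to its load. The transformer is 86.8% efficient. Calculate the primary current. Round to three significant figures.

I_p ≈ 0.329 A

P_in = P_out/η = 34.3/0.868 = 39.516 W.
I_p = P_in/V_p = 39.516/120 = 0.329 A.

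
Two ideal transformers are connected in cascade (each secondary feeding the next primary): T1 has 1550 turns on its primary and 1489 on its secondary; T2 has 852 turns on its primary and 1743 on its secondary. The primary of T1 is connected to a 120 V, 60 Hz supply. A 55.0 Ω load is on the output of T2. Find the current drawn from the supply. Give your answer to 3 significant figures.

I_supply ≈ 8.43 A

After T1: V = 120.00 × 1489/1550 = 115.28 V.
After T2: V = 115.28 × 1743/852 = 235.83 V.
I_load = 235.83/55.0 = 4.2878 A, so P_out = 235.83 × 4.2878 = 1011.2 W.
All ideal ⇒ P_in = P_out, so I_supply = 1011.2/120 = 8.43 A.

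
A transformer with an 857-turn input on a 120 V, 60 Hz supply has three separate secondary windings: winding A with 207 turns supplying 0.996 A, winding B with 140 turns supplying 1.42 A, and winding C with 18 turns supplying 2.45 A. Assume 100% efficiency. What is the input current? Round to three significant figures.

I_in ≈ 0.524 A

V_A = 120 × 207/857 = 28.985 V; V_B = 120 × 140/857 = 19.603 V; V_C = 120 × 18/857 = 2.5204 V.
P_out = V_A I_A + V_B I_B + V_C I_C = 28.985×0.996 + 19.603×1.42 + 2.5204×2.45 = 28.869 + 27.837 + 6.1750 = 62.881 W.
Ideal ⇒ P_in = P_out, so I_in = P_out/V_in = 62.881/120 = 0.524 A.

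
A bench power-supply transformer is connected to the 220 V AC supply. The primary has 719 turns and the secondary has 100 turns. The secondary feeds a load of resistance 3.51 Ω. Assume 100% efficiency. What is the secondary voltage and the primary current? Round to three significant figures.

V_s = V_p × N_s/N_p = 220 × 100/719 = 30.598 V.
I_s = V_s/R = 30.598/3.51 = 8.7174 A.
I_p = I_s × N_s/N_p = 8.7174 × 100/719 = 1.21 A.

V_s ≈ 30.6 V, I_p ≈ 1.21 A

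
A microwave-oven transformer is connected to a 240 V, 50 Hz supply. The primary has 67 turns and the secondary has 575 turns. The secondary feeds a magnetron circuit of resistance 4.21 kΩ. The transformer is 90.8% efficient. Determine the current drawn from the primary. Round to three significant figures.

V_s = 240 × 575/67 = 2059.7 V.
I_s = V_s/R = 2059.7/4210 = 0.48924 A.
P_out = V_s I_s = 2059.7 × 0.48924 = 1007.7 W.
P_in = P_out/η = 1007.7/0.908 = 1109.8 W.
I_p = P_in/V_p = 1109.8/240 = 4.62 A.

I_p ≈ 4.62 A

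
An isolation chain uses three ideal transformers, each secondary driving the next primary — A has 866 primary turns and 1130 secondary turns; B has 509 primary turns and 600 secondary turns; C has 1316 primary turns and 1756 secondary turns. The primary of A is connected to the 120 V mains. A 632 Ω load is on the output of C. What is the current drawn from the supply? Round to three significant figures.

Secondary of A: V = 120.00 × 1130/866 = 156.58 V.
Secondary of B: V = 156.58 × 600/509 = 184.58 V.
Secondary of C: V = 184.58 × 1756/1316 = 246.29 V.
I_load = 246.29/632 = 0.38970 A, so P_out = 246.29 × 0.38970 = 95.978 W.
All ideal ⇒ P_in = P_out, so I_supply = 95.978/120 = 0.800 A.

I_supply ≈ 0.800 A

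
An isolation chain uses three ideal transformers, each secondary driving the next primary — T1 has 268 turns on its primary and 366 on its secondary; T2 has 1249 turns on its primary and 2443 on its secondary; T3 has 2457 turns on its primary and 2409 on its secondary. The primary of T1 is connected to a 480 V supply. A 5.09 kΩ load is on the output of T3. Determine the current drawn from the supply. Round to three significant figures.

Secondary of T1: V = 480.00 × 366/268 = 655.52 V.
Secondary of T2: V = 655.52 × 2443/1249 = 1282.2 V.
Secondary of T3: V = 1282.2 × 2409/2457 = 1257.1 V.
I_load = 1257.1/5090 = 0.24698 A, so P_out = 1257.1 × 0.24698 = 310.49 W.
All ideal ⇒ P_in = P_out, so I_supply = 310.49/480 = 0.647 A.

I_supply ≈ 0.647 A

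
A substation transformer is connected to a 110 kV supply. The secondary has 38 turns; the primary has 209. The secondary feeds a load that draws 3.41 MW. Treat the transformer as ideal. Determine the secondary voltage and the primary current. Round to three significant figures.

V_s = V_p × N_s/N_p = 110000 × 38/209 = 20000 V.
I_s = P/V_s = 3.41×10^6/20000 = 170.50 A.
I_p = I_s × N_s/N_p = 170.50 × 38/209 = 31.0 A.

V_s ≈ 20000 V, I_p ≈ 31.0 A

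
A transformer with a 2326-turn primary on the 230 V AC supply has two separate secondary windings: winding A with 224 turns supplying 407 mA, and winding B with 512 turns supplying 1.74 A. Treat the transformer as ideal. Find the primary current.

V_A = 230 × 224/2326 = 22.150 V; V_B = 230 × 512/2326 = 50.628 V.
P_out = V_A I_A + V_B I_B = 22.150×0.407 + 50.628×1.74 = 9.0149 + 88.092 = 97.107 W.
Ideal ⇒ P_in = P_out, so I_p = P_out/V_p = 97.107/230 = 0.422 A.

I_p ≈ 0.422 A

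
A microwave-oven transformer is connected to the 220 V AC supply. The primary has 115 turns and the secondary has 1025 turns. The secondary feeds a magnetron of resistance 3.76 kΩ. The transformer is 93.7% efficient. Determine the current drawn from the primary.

V_s = 220 × 1025/115 = 1960.9 V.
I_s = V_s/R = 1960.9/3760 = 0.52151 A.
P_out = V_s I_s = 1960.9 × 0.52151 = 1022.6 W.
P_in = P_out/η = 1022.6/0.937 = 1091.4 W.
I_p = P_in/V_p = 1091.4/220 = 4.96 A.

I_p ≈ 4.96 A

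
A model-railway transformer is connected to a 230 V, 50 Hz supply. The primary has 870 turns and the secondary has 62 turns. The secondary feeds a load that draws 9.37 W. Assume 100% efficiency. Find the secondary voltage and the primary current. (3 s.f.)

V_s ≈ 16.4 V, I_p ≈ 0.0407 A

V_s = V_p × N_s/N_p = 230 × 62/870 = 16.391 V.
I_s = P/V_s = 9.37/16.391 = 0.57166 A.
I_p = I_s × N_s/N_p = 0.57166 × 62/870 = 0.0407 A.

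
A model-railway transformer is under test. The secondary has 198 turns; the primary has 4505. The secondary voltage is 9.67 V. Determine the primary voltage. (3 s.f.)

V_p ≈ 220 V

V_p/V_s = N_p/N_s, so V_p = 9.67 × 4505/198 = 220 V.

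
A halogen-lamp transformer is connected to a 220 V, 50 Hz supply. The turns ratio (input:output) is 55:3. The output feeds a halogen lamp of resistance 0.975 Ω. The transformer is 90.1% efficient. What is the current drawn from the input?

I_in ≈ 0.745 A

V_out = 220 × 3/55 = 12.000 V.
I_out = V_out/R = 12.000/0.975 = 12.308 A.
P_out = V_out I_out = 12.000 × 12.308 = 147.69 W.
P_in = P_out/η = 147.69/0.901 = 163.92 W.
I_in = P_in/V_in = 163.92/220 = 0.745 A.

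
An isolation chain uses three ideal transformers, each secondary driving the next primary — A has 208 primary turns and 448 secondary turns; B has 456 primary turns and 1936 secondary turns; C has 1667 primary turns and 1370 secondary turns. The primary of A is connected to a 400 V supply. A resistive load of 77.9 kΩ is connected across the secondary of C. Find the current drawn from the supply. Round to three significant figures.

Secondary of A: V = 400.00 × 448/208 = 861.54 V.
Secondary of B: V = 861.54 × 1936/456 = 3657.8 V.
Secondary of C: V = 3657.8 × 1370/1667 = 3006.1 V.
I_load = 3006.1/77900 = 0.038589 A, so P_out = 3006.1 × 0.038589 = 116.00 W.
All ideal ⇒ P_in = P_out, so I_supply = 116.00/400 = 0.290 A.

I_supply ≈ 0.290 A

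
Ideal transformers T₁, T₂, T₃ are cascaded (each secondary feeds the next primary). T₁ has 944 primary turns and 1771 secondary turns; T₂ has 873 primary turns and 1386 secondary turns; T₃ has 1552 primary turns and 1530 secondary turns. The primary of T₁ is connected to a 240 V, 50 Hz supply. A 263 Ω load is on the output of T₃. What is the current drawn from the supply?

After T₁: V = 240.00 × 1771/944 = 450.25 V.
After T₂: V = 450.25 × 1386/873 = 714.84 V.
After T₃: V = 714.84 × 1530/1552 = 704.70 V.
I_load = 704.70/263 = 2.6795 A, so P_out = 704.70 × 2.6795 = 1888.2 W.
All ideal ⇒ P_in = P_out, so I_supply = 1888.2/240 = 7.87 A.

I_supply ≈ 7.87 A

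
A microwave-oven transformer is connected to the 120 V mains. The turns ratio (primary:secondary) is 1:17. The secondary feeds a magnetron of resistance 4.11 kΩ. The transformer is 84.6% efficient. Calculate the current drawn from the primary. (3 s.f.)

V_s = 120 × 17/1 = 2040.0 V.
I_s = V_s/R = 2040.0/4110 = 0.49635 A.
P_out = V_s I_s = 2040.0 × 0.49635 = 1012.6 W.
P_in = P_out/η = 1012.6/0.846 = 1196.9 W.
I_p = P_in/V_p = 1196.9/120 = 9.97 A.

I_p ≈ 9.97 A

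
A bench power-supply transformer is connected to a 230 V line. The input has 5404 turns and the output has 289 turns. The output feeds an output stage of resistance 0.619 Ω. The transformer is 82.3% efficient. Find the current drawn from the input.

V_out = 230 × 289/5404 = 12.300 V.
I_out = V_out/R = 12.300/0.619 = 19.871 A.
P_out = V_out I_out = 12.300 × 19.871 = 244.42 W.
P_in = P_out/η = 244.42/0.823 = 296.98 W.
I_in = P_in/V_in = 296.98/230 = 1.29 A.

I_in ≈ 1.29 A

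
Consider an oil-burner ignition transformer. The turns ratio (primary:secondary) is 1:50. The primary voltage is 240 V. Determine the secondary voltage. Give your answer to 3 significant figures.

V_s/V_p = N_s/N_p, so V_s = 240 × 50/1 = 12000 V.

V_s ≈ 12000 V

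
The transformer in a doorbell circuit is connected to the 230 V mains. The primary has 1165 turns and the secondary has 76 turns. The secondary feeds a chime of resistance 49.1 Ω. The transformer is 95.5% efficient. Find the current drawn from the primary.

V_s = 230 × 76/1165 = 15.004 V.
I_s = V_s/R = 15.004/49.1 = 0.30559 A.
P_out = V_s I_s = 15.004 × 0.30559 = 4.5851 W.
P_in = P_out/η = 4.5851/0.955 = 4.8012 W.
I_p = P_in/V_p = 4.8012/230 = 0.0209 A.

I_p ≈ 0.0209 A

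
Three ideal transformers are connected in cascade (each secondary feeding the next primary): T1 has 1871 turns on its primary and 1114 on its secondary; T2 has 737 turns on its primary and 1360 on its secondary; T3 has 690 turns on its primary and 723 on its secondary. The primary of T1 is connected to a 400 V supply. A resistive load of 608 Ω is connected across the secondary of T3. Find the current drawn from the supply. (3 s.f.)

Secondary of T1: V = 400.00 × 1114/1871 = 238.16 V.
Secondary of T2: V = 238.16 × 1360/737 = 439.48 V.
Secondary of T3: V = 439.48 × 723/690 = 460.50 V.
I_load = 460.50/608 = 0.75741 A, so P_out = 460.50 × 0.75741 = 348.79 W.
All ideal ⇒ P_in = P_out, so I_supply = 348.79/400 = 0.872 A.

I_supply ≈ 0.872 A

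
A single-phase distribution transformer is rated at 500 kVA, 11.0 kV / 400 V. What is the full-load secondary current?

I_s = S/V_s = 500000/400 = 1250 A.

I_s ≈ 1250 A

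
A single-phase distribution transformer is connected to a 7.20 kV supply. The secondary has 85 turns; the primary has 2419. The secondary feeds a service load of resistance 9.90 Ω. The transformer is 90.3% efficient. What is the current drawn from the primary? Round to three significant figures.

V_s = 7200 × 85/2419 = 253.00 V.
I_s = V_s/R = 253.00/9.90 = 25.555 A.
P_out = V_s I_s = 253.00 × 25.555 = 6465.4 W.
P_in = P_out/η = 6465.4/0.903 = 7159.9 W.
I_p = P_in/V_p = 7159.9/7200 = 0.994 A.

I_p ≈ 0.994 A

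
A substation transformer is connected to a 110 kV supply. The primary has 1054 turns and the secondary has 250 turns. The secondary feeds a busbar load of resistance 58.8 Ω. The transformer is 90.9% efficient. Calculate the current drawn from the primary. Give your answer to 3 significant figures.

I_p ≈ 116 A

V_s = 110000 × 250/1054 = 26091 V.
I_s = V_s/R = 26091/58.8 = 443.73 A.
P_out = V_s I_s = 26091 × 443.73 = 1.1577×10^7 W.
P_in = P_out/η = 1.1577×10^7/0.909 = 1.2736×10^7 W.
I_p = P_in/V_p = 1.2736×10^7/110000 = 116 A.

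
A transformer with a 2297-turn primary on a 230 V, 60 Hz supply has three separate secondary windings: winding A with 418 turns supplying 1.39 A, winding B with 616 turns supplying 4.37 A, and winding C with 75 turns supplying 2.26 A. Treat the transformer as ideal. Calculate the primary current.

I_p ≈ 1.50 A

V_A = 230 × 418/2297 = 41.855 V; V_B = 230 × 616/2297 = 61.680 V; V_C = 230 × 75/2297 = 7.5098 V.
P_out = V_A I_A + V_B I_B + V_C I_C = 41.855×1.39 + 61.680×4.37 + 7.5098×2.26 = 58.178 + 269.54 + 16.972 = 344.69 W.
Ideal ⇒ P_in = P_out, so I_p = P_out/V_p = 344.69/230 = 1.50 A.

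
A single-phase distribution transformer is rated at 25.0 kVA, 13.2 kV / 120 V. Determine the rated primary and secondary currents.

I_p ≈ 1.89 A, I_s ≈ 208 A

I_p = S/V_p = 25000/13200 = 1.89 A.
I_s = S/V_s = 25000/120 = 208 A.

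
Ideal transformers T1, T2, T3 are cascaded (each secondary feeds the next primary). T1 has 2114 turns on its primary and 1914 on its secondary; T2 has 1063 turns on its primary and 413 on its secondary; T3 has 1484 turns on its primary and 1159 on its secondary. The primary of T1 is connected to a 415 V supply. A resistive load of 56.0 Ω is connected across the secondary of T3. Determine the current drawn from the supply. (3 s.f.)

After T1: V = 415.00 × 1914/2114 = 375.74 V.
After T2: V = 375.74 × 413/1063 = 145.98 V.
After T3: V = 145.98 × 1159/1484 = 114.01 V.
I_load = 114.01/56.0 = 2.0359 A, so P_out = 114.01 × 2.0359 = 232.12 W.
All ideal ⇒ P_in = P_out, so I_supply = 232.12/415 = 0.559 A.

I_supply ≈ 0.559 A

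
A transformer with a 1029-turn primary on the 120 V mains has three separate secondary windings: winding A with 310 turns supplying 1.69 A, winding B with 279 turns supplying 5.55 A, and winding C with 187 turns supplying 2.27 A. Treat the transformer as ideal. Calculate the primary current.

I_p ≈ 2.43 A

V_A = 120 × 310/1029 = 36.152 V; V_B = 120 × 279/1029 = 32.536 V; V_C = 120 × 187/1029 = 21.808 V.
P_out = V_A I_A + V_B I_B + V_C I_C = 36.152×1.69 + 32.536×5.55 + 21.808×2.27 = 61.096 + 180.58 + 49.503 = 291.18 W.
Ideal ⇒ P_in = P_out, so I_p = P_out/V_p = 291.18/120 = 2.43 A.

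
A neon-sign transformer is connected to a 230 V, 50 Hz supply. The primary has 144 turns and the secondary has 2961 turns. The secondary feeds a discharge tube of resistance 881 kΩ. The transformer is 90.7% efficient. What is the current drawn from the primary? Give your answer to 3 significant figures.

I_p ≈ 0.122 A

V_s = 230 × 2961/144 = 4729.4 V.
I_s = V_s/R = 4729.4/881000 = 0.0053682 A.
P_out = V_s I_s = 4729.4 × 0.0053682 = 25.388 W.
P_in = P_out/η = 25.388/0.907 = 27.991 W.
I_p = P_in/V_p = 27.991/230 = 0.122 A.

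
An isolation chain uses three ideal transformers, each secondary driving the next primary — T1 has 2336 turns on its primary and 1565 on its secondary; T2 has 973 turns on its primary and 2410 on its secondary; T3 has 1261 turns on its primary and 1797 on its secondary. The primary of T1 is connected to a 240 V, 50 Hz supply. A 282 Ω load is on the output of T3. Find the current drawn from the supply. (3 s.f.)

Secondary of T1: V = 240.00 × 1565/2336 = 160.79 V.
Secondary of T2: V = 160.79 × 2410/973 = 398.25 V.
Secondary of T3: V = 398.25 × 1797/1261 = 567.53 V.
I_load = 567.53/282 = 2.0125 A, so P_out = 567.53 × 2.0125 = 1142.2 W.
All ideal ⇒ P_in = P_out, so I_supply = 1142.2/240 = 4.76 A.

I_supply ≈ 4.76 A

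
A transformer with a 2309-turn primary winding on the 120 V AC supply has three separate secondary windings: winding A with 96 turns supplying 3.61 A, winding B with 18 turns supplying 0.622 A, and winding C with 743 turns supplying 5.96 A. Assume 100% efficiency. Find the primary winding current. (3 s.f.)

I_p ≈ 2.07 A

V_A = 120 × 96/2309 = 4.9892 V; V_B = 120 × 18/2309 = 0.93547 V; V_C = 120 × 743/2309 = 38.614 V.
P_out = V_A I_A + V_B I_B + V_C I_C = 4.9892×3.61 + 0.93547×0.622 + 38.614×5.96 = 18.011 + 0.58186 + 230.14 = 248.73 W.
Ideal ⇒ P_in = P_out, so I_p = P_out/V_p = 248.73/120 = 2.07 A.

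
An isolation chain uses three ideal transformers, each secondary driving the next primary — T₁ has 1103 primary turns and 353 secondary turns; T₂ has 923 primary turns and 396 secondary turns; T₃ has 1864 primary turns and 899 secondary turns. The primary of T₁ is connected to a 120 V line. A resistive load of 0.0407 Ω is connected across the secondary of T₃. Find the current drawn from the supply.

I_supply ≈ 12.9 A

After T₁: V = 120.00 × 353/1103 = 38.404 V.
After T₂: V = 38.404 × 396/923 = 16.477 V.
After T₃: V = 16.477 × 899/1864 = 7.9467 V.
I_load = 7.9467/0.0407 = 195.25 A, so P_out = 7.9467 × 195.25 = 1551.6 W.
All ideal ⇒ P_in = P_out, so I_supply = 1551.6/120 = 12.9 A.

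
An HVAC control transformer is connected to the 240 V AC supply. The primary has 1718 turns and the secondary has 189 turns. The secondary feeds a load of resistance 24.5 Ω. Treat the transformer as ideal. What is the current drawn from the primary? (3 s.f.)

V_s = V_p × N_s/N_p = 240 × 189/1718 = 26.403 V.
I_s = V_s/R = 26.403/24.5 = 1.0777 A.
For an ideal transformer I_p N_p = I_s N_s, so I_p = 1.0777 × 189/1718 = 0.119 A.

I_p ≈ 0.119 A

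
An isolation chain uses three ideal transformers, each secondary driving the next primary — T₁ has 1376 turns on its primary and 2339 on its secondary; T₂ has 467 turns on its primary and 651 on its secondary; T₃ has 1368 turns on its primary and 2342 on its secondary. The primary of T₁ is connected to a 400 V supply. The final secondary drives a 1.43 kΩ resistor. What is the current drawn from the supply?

I_supply ≈ 4.60 A

Secondary of T₁: V = 400.00 × 2339/1376 = 679.94 V.
Secondary of T₂: V = 679.94 × 651/467 = 947.84 V.
Secondary of T₃: V = 947.84 × 2342/1368 = 1622.7 V.
I_load = 1622.7/1430 = 1.1348 A, so P_out = 1622.7 × 1.1348 = 1841.4 W.
All ideal ⇒ P_in = P_out, so I_supply = 1841.4/400 = 4.60 A.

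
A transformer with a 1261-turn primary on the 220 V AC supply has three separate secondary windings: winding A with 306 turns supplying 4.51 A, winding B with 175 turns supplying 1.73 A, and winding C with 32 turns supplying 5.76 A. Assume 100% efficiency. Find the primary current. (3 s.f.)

V_A = 220 × 306/1261 = 53.386 V; V_B = 220 × 175/1261 = 30.531 V; V_C = 220 × 32/1261 = 5.5829 V.
P_out = V_A I_A + V_B I_B + V_C I_C = 53.386×4.51 + 30.531×1.73 + 5.5829×5.76 = 240.77 + 52.819 + 32.157 = 325.75 W.
Ideal ⇒ P_in = P_out, so I_p = P_out/V_p = 325.75/220 = 1.48 A.

I_p ≈ 1.48 A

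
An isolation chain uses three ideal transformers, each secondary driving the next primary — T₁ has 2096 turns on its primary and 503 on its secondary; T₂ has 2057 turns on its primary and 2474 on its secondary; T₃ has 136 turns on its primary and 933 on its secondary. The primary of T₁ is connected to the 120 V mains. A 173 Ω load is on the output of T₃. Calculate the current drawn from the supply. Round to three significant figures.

I_supply ≈ 2.72 A

After T₁: V = 120.00 × 503/2096 = 28.798 V.
After T₂: V = 28.798 × 2474/2057 = 34.636 V.
After T₃: V = 34.636 × 933/136 = 237.61 V.
I_load = 237.61/173 = 1.3735 A, so P_out = 237.61 × 1.3735 = 326.35 W.
All ideal ⇒ P_in = P_out, so I_supply = 326.35/120 = 2.72 A.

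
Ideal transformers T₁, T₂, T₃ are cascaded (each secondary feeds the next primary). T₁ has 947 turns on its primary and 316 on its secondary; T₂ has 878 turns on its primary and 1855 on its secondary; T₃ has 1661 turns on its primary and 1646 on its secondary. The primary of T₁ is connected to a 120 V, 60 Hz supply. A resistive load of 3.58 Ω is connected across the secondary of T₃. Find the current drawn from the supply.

I_supply ≈ 16.4 A

After T₁: V = 120.00 × 316/947 = 40.042 V.
After T₂: V = 40.042 × 1855/878 = 84.599 V.
After T₃: V = 84.599 × 1646/1661 = 83.835 V.
I_load = 83.835/3.58 = 23.418 A, so P_out = 83.835 × 23.418 = 1963.2 W.
All ideal ⇒ P_in = P_out, so I_supply = 1963.2/120 = 16.4 A.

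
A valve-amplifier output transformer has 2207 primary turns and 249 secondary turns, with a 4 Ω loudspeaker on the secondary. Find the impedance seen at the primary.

Z_p = (N_p/N_s)² × Z_s = (2207/249)² × 4 = 314 Ω.

Z_p ≈ 314 Ω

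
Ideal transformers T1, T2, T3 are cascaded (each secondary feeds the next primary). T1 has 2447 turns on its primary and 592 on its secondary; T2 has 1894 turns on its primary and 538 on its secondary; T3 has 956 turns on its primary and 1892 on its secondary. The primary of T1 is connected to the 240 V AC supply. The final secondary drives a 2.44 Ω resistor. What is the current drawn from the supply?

I_supply ≈ 1.82 A

Secondary of T1: V = 240.00 × 592/2447 = 58.063 V.
Secondary of T2: V = 58.063 × 538/1894 = 16.493 V.
Secondary of T3: V = 16.493 × 1892/956 = 32.641 V.
I_load = 32.641/2.44 = 13.377 A, so P_out = 32.641 × 13.377 = 436.66 W.
All ideal ⇒ P_in = P_out, so I_supply = 436.66/240 = 1.82 A.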